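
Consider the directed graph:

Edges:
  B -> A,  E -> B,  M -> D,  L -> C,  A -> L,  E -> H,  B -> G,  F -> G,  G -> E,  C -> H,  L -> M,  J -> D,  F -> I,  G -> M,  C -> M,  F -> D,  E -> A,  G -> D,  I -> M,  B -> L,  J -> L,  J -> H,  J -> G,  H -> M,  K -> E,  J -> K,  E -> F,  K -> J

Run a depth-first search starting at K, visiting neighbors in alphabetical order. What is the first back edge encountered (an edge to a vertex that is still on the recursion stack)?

DFS from K (visiting neighbors in alphabetical order); mark gray on enter, black on exit:
K gray
  E gray
    A gray
      L gray
        C gray
          H gray
            M gray
              D gray
              D black
            M black
          H black
          C→M: M black — skip
        C black
        L→M: M black — skip
      L black
    A black
    B gray
      B→A: A black — skip
      G gray
        G→D: D black — skip
        G→E: E is gray → back edge
First back edge: G → E.

G→E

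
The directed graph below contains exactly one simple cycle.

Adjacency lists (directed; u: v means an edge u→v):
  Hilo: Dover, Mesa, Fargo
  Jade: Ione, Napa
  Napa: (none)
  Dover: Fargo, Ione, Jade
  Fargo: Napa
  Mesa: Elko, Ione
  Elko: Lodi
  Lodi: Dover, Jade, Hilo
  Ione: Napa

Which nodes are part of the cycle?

Elko, Hilo, Lodi, Mesa

DFS with gray/black marking from Lodi:
Lodi gray
  Dover gray
    Fargo gray
      Napa gray
      Napa black
    Fargo black
    Ione gray
      Ione→Napa: Napa black — skip
    Ione black
    Jade gray
      Jade→Ione: Ione black — skip
      Jade→Napa: Napa black — skip
    Jade black
  Dover black
  Lodi→Jade: Jade black — skip
  Hilo gray
    Hilo→Dover: Dover black — skip
    Mesa gray
      Elko gray
        Elko→Lodi: Lodi is gray → back edge
Back edge closes the cycle Lodi → Hilo → Mesa → Elko → Lodi; its vertices are {Elko, Hilo, Lodi, Mesa}.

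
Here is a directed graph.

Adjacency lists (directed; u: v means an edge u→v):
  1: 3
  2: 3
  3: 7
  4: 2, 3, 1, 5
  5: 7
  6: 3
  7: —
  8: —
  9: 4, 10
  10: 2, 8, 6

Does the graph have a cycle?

No

DFS with white/gray/black marking, starting from 6:
6 gray
  3 gray
    7 gray
    7 black
  3 black
6 black
1 gray
  1→3: 3 black — skip
1 black
2 gray
  2→3: 3 black — skip
2 black
4 gray
  4→2: 2 black — skip
  4→3: 3 black — skip
  4→1: 1 black — skip
  5 gray
    5→7: 7 black — skip
  5 black
4 black
8 gray
8 black
9 gray
  9→4: 4 black — skip
  10 gray
    10→2: 2 black — skip
    10→8: 8 black — skip
    10→6: 6 black — skip
  10 black
9 black
Every edge goes to a white or black vertex — no back edge, so the graph is acyclic.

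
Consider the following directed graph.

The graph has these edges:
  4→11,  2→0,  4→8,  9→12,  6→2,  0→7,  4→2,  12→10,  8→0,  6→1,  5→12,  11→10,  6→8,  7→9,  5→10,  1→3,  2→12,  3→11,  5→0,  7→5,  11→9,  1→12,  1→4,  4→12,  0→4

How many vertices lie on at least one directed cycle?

A vertex is on a directed cycle iff it belongs to a strongly connected component of size ≥ 2 (or has a self-loop).
The vertices on cycles are {0, 2, 4, 5, 7, 8} — 6 in total.

6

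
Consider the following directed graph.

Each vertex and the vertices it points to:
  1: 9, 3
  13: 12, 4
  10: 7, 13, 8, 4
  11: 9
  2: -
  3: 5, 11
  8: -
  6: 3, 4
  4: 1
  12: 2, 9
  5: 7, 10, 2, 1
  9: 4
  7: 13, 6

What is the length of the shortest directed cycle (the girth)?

3

For each vertex v, BFS finds the shortest path from v back to v.
The shortest such closed walk is 5 → 1 → 3 → 5, length 3.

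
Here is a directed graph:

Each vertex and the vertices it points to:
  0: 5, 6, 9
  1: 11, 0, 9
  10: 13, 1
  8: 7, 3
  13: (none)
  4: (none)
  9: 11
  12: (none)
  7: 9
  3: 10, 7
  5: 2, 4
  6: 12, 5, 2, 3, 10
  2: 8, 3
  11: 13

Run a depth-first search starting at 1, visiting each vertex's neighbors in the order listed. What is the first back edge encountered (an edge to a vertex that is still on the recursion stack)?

10→1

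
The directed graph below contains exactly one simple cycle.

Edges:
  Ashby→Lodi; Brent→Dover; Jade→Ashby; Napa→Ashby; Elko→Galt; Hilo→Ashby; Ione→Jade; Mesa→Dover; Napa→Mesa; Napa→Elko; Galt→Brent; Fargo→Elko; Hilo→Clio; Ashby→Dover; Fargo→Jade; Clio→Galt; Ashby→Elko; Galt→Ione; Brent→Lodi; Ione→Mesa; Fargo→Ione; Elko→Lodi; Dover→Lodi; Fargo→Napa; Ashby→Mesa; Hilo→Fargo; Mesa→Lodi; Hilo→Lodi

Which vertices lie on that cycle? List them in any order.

DFS with gray/black marking from Galt:
Galt gray
  Brent gray
    Dover gray
      Lodi gray
      Lodi black
    Dover black
    Brent→Lodi: Lodi black — skip
  Brent black
  Ione gray
    Jade gray
      Ashby gray
        Ashby→Lodi: Lodi black — skip
        Ashby→Dover: Dover black — skip
        Elko gray
          Elko→Lodi: Lodi black — skip
          Elko→Galt: Galt is gray → back edge
Back edge closes the cycle Galt → Ione → Jade → Ashby → Elko → Galt; its vertices are {Elko, Galt, Ione, Jade, Ashby}.

Elko, Galt, Ione, Jade, Ashby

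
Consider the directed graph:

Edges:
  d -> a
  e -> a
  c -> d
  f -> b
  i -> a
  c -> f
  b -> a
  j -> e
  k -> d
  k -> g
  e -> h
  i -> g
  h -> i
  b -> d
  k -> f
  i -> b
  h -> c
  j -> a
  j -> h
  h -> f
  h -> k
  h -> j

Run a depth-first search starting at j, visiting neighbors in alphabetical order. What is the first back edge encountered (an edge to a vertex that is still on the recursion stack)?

h->j

DFS from j (visiting neighbors in alphabetical order); mark gray on enter, black on exit:
j gray
  a gray
  a black
  e gray
    e→a: a black — skip
    h gray
      c gray
        d gray
          d→a: a black — skip
        d black
        f gray
          b gray
            b→a: a black — skip
            b→d: d black — skip
          b black
        f black
      c black
      h→f: f black — skip
      i gray
        i→a: a black — skip
        i→b: b black — skip
        g gray
        g black
      i black
      h→j: j is gray → back edge
First back edge: h → j.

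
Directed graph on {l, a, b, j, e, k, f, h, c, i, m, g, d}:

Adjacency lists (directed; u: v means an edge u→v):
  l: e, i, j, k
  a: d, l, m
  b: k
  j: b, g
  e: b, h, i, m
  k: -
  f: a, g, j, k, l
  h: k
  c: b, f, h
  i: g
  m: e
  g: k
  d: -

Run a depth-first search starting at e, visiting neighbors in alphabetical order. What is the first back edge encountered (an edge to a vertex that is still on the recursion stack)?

m->e

DFS from e (visiting neighbors in alphabetical order); mark gray on enter, black on exit:
e gray
  b gray
    k gray
    k black
  b black
  h gray
    h→k: k black — skip
  h black
  i gray
    g gray
      g→k: k black — skip
    g black
  i black
  m gray
    m→e: e is gray → back edge
First back edge: m → e.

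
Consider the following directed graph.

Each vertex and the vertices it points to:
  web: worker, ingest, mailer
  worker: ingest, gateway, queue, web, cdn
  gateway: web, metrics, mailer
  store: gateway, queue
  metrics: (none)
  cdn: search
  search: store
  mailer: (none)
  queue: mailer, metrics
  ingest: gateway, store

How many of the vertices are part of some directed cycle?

7

A vertex is on a directed cycle iff it belongs to a strongly connected component of size ≥ 2 (or has a self-loop).
The vertices on cycles are {cdn, web, store, ingest, search, worker, gateway} — 7 in total.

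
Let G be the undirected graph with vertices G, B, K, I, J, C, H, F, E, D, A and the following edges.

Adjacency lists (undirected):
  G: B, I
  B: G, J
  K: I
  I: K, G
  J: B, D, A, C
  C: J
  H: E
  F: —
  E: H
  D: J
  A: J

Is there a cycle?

No

DFS, tracking each vertex's parent; an edge to a visited non-parent vertex closes a cycle.
Start from C:
visit C (parent –)
  visit J (parent C)
    visit B (parent J)
      visit G (parent B)
        G–B: parent, skip
        visit I (parent G)
          visit K (parent I)
            K–I: parent, skip
          I–G: parent, skip
      B–J: parent, skip
    visit D (parent J)
      D–J: parent, skip
    visit A (parent J)
      A–J: parent, skip
    J–C: parent, skip
visit H (parent –)
  visit E (parent H)
    E–H: parent, skip
visit F (parent –)
No non-parent visited neighbor found — the graph is a forest.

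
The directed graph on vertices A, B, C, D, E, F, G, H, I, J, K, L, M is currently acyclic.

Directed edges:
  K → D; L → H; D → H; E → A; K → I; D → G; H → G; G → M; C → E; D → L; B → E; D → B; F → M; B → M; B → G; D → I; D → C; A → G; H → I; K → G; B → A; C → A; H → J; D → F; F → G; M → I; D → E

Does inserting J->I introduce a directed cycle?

Adding J→I creates a cycle iff I can already reach J.
Explore from I: no path reaches J. The graph stays acyclic.

No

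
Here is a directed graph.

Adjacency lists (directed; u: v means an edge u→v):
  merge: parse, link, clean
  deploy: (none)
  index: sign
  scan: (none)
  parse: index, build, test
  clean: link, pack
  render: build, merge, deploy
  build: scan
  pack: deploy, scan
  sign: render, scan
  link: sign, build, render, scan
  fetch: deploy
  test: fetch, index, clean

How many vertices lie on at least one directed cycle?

8

A vertex is on a directed cycle iff it belongs to a strongly connected component of size ≥ 2 (or has a self-loop).
The vertices on cycles are {link, sign, test, clean, index, merge, parse, render} — 8 in total.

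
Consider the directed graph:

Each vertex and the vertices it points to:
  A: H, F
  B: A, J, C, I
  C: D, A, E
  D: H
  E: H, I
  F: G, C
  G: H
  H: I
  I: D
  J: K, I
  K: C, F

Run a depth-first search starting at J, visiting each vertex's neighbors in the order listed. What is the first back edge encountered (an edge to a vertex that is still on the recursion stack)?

I->D

DFS from J (visiting each vertex's neighbors in the order listed); mark gray on enter, black on exit:
J gray
  K gray
    C gray
      D gray
        H gray
          I gray
            I→D: D is gray → back edge
First back edge: I → D.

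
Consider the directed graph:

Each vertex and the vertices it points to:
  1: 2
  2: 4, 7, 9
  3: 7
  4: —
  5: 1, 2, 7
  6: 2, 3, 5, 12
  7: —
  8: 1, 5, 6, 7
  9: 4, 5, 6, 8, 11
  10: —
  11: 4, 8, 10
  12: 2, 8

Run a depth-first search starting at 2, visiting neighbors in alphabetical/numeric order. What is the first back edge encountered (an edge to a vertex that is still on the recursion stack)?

1→2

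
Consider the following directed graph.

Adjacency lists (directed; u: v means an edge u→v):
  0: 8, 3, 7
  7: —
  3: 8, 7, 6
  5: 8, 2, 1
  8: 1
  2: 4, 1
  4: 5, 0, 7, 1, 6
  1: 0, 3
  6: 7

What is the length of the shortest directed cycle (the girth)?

3

For each vertex v, BFS finds the shortest path from v back to v.
The shortest such closed walk is 5 → 2 → 4 → 5, length 3.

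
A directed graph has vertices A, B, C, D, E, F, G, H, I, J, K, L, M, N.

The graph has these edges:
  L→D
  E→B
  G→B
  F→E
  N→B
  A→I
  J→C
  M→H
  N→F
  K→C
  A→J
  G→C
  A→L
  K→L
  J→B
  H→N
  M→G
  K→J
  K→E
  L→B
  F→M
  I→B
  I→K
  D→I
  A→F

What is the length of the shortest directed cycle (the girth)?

4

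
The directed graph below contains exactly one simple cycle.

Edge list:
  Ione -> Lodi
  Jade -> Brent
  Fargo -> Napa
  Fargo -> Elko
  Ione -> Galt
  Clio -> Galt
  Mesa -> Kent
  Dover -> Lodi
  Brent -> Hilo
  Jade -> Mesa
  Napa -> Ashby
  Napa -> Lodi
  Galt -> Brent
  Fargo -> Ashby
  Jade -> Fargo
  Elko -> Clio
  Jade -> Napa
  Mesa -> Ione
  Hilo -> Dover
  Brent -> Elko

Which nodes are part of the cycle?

Clio, Elko, Galt, Brent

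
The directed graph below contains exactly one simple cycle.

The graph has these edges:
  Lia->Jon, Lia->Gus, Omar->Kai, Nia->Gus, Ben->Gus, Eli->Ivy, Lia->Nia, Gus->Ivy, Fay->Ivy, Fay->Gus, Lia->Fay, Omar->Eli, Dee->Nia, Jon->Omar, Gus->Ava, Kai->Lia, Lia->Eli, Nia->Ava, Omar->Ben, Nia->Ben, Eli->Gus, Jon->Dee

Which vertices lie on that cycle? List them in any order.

DFS with gray/black marking from Lia:
Lia gray
  Eli gray
    Ivy gray
    Ivy black
    Gus gray
      Gus→Ivy: Ivy black — skip
      Ava gray
      Ava black
    Gus black
  Eli black
  Nia gray
    Ben gray
      Ben→Gus: Gus black — skip
    Ben black
    Nia→Gus: Gus black — skip
    Nia→Ava: Ava black — skip
  Nia black
  Jon gray
    Dee gray
      Dee→Nia: Nia black — skip
    Dee black
    Omar gray
      Kai gray
        Kai→Lia: Lia is gray → back edge
Back edge closes the cycle Lia → Jon → Omar → Kai → Lia; its vertices are {Jon, Kai, Lia, Omar}.

Jon, Kai, Lia, Omar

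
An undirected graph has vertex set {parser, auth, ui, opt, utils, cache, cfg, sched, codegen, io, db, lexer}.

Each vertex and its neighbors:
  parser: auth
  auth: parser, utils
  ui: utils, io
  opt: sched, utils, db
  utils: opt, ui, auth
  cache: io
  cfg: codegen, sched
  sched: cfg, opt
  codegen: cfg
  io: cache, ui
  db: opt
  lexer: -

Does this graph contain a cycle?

DFS, tracking each vertex's parent; an edge to a visited non-parent vertex closes a cycle.
Start from opt:
visit opt (parent –)
  visit sched (parent opt)
    visit cfg (parent sched)
      visit codegen (parent cfg)
        codegen–cfg: parent, skip
      cfg–sched: parent, skip
    sched–opt: parent, skip
  visit utils (parent opt)
    utils–opt: parent, skip
    visit ui (parent utils)
      ui–utils: parent, skip
      visit io (parent ui)
        visit cache (parent io)
          cache–io: parent, skip
        io–ui: parent, skip
    visit auth (parent utils)
      visit parser (parent auth)
        parser–auth: parent, skip
      auth–utils: parent, skip
  visit db (parent opt)
    db–opt: parent, skip
visit lexer (parent –)
No non-parent visited neighbor found — the graph is a forest.

No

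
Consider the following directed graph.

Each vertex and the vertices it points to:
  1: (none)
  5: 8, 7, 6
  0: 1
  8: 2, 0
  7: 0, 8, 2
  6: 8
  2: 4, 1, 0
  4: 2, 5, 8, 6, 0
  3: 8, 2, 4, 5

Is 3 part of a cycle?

No

3 lies on a cycle iff there is a path from 3 back to itself.
Exploring from 3, it never reaches itself; equivalently, its strongly connected component is a singleton.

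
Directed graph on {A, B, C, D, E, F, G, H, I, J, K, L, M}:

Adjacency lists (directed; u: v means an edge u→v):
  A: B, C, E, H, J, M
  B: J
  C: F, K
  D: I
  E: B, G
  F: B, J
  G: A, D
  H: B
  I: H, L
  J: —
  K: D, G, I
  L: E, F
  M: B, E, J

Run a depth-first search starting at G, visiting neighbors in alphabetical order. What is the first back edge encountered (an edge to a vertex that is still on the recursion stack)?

DFS from G (visiting neighbors in alphabetical order); mark gray on enter, black on exit:
G gray
  A gray
    B gray
      J gray
      J black
    B black
    C gray
      F gray
        F→B: B black — skip
        F→J: J black — skip
      F black
      K gray
        D gray
          I gray
            H gray
              H→B: B black — skip
            H black
            L gray
              E gray
                E→B: B black — skip
                E→G: G is gray → back edge
First back edge: E → G.

E->G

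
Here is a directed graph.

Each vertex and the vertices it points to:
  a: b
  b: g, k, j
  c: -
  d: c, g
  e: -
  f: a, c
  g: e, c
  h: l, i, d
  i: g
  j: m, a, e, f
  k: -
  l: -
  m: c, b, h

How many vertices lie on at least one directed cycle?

A vertex is on a directed cycle iff it belongs to a strongly connected component of size ≥ 2 (or has a self-loop).
The vertices on cycles are {a, b, f, j, m} — 5 in total.

5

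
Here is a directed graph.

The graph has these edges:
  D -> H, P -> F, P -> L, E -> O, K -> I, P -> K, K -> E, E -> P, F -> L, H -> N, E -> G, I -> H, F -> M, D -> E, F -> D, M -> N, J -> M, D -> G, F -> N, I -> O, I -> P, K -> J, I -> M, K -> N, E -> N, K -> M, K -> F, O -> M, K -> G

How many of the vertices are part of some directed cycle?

6

A vertex is on a directed cycle iff it belongs to a strongly connected component of size ≥ 2 (or has a self-loop).
The vertices on cycles are {D, E, F, I, K, P} — 6 in total.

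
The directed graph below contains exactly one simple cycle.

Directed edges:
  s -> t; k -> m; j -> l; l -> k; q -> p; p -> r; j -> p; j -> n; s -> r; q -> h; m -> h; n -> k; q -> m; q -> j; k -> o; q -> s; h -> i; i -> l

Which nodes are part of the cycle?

h, i, k, l, m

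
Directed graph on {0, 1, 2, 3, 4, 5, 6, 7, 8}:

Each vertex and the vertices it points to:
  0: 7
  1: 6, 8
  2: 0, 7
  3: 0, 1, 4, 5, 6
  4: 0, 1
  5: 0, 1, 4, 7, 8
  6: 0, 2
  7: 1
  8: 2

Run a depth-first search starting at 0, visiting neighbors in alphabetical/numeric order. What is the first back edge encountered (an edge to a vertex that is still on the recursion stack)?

DFS from 0 (visiting neighbors in alphabetical/numeric order); mark gray on enter, black on exit:
0 gray
  7 gray
    1 gray
      6 gray
        6→0: 0 is gray → back edge
First back edge: 6 → 0.

6->0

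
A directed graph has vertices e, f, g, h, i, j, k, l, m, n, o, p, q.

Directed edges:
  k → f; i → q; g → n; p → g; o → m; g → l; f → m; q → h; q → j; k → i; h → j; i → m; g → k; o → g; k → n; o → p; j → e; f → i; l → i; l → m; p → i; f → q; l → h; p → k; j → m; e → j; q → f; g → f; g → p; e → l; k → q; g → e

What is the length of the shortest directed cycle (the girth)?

2

For each vertex v, BFS finds the shortest path from v back to v.
The shortest such closed walk is p → g → p, length 2.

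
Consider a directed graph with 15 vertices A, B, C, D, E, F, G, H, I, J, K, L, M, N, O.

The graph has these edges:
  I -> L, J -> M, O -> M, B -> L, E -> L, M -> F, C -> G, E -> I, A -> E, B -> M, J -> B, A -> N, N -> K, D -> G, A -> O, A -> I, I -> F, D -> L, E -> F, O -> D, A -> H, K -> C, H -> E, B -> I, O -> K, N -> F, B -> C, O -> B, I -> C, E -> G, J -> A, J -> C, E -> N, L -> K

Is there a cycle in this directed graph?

DFS with white/gray/black marking, starting from C:
C gray
  G gray
  G black
C black
A gray
  H gray
    E gray
      I gray
        L gray
          K gray
            K→C: C black — skip
          K black
        L black
        F gray
        F black
        I→C: C black — skip
      I black
      N gray
        N→K: K black — skip
        N→F: F black — skip
      N black
      E→F: F black — skip
      E→G: G black — skip
      E→L: L black — skip
    E black
  H black
  A→N: N black — skip
  O gray
    D gray
      D→L: L black — skip
      D→G: G black — skip
    D black
    M gray
      M→F: F black — skip
    M black
    B gray
      B→M: M black — skip
      B→C: C black — skip
      B→I: I black — skip
      B→L: L black — skip
    B black
    O→K: K black — skip
  O black
  A→I: I black — skip
  A→E: E black — skip
A black
J gray
  J→C: C black — skip
  J→A: A black — skip
  J→M: M black — skip
  J→B: B black — skip
J black
Every edge goes to a white or black vertex — no back edge, so the graph is acyclic.

No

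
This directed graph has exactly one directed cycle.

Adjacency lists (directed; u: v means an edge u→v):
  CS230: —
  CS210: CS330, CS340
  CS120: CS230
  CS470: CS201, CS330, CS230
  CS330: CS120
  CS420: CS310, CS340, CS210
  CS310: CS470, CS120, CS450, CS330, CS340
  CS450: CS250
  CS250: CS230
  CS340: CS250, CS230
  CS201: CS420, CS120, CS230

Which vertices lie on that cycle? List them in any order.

CS201, CS310, CS420, CS470

DFS with gray/black marking from CS420:
CS420 gray
  CS310 gray
    CS470 gray
      CS201 gray
        CS201→CS420: CS420 is gray → back edge
Back edge closes the cycle CS420 → CS310 → CS470 → CS201 → CS420; its vertices are {CS201, CS310, CS420, CS470}.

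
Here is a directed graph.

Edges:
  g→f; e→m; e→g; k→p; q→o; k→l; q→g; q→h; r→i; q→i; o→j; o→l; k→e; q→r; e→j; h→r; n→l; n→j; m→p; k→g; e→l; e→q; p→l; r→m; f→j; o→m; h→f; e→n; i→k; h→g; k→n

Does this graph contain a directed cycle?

Yes

DFS with white/gray/black marking, starting from f:
f gray
  j gray
  j black
f black
e gray
  n gray
    n→j: j black — skip
    l gray
    l black
  n black
  e→l: l black — skip
  q gray
    g gray
      g→f: f black — skip
    g black
    i gray
      k gray
        p gray
          p→l: l black — skip
        p black
        k→l: l black — skip
        k→n: n black — skip
        k→e: e is gray → back edge
Back edge found, so a cycle exists: e → q → i → k → e.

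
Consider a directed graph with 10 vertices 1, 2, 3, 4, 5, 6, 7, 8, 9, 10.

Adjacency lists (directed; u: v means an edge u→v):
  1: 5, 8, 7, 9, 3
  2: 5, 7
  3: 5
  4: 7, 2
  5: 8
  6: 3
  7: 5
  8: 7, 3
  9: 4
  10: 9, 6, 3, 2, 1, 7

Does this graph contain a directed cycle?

Yes

DFS with white/gray/black marking, starting from 6:
6 gray
  3 gray
    5 gray
      8 gray
        7 gray
          7→5: 5 is gray → back edge
Back edge found, so a cycle exists: 5 → 8 → 7 → 5.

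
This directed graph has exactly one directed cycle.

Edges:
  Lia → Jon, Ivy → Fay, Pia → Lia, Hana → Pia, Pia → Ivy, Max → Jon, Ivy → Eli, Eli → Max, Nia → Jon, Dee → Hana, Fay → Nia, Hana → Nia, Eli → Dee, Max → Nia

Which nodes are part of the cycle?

DFS with gray/black marking from Pia:
Pia gray
  Lia gray
    Jon gray
    Jon black
  Lia black
  Ivy gray
    Fay gray
      Nia gray
        Nia→Jon: Jon black — skip
      Nia black
    Fay black
    Eli gray
      Dee gray
        Hana gray
          Hana→Pia: Pia is gray → back edge
Back edge closes the cycle Pia → Ivy → Eli → Dee → Hana → Pia; its vertices are {Dee, Eli, Ivy, Pia, Hana}.

Dee, Eli, Ivy, Pia, Hana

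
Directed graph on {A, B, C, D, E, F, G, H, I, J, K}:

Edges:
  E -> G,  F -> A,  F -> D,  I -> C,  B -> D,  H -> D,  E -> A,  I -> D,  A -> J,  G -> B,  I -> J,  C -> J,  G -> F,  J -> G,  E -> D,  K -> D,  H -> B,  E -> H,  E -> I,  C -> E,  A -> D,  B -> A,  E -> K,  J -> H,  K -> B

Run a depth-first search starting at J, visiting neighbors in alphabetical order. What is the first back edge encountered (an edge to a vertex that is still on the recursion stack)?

A->J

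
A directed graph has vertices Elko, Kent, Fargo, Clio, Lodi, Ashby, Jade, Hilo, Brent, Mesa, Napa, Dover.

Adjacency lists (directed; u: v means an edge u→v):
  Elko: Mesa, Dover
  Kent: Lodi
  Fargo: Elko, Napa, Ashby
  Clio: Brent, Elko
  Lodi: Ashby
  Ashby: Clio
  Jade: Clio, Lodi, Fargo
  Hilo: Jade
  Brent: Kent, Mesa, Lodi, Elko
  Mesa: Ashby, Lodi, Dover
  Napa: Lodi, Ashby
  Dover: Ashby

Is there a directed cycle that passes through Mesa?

Yes

Mesa is on a cycle iff Mesa can reach itself via ≥1 edge.
Mesa → Ashby → Clio → Brent → Mesa — yes.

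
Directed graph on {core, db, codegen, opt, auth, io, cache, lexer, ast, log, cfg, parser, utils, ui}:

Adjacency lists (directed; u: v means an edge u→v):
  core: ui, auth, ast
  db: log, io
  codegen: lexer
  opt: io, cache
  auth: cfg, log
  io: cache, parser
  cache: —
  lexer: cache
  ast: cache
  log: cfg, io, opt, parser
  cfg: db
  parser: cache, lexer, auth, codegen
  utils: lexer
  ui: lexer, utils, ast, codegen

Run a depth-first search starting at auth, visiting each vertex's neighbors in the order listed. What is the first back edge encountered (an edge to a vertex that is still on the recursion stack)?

DFS from auth (visiting each vertex's neighbors in the order listed); mark gray on enter, black on exit:
auth gray
  cfg gray
    db gray
      log gray
        log→cfg: cfg is gray → back edge
First back edge: log → cfg.

log->cfg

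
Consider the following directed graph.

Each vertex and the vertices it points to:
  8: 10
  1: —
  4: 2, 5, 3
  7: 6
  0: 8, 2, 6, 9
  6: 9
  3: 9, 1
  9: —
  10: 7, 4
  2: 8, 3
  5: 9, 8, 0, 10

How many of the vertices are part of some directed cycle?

A vertex is on a directed cycle iff it belongs to a strongly connected component of size ≥ 2 (or has a self-loop).
The vertices on cycles are {0, 2, 4, 5, 8, 10} — 6 in total.

6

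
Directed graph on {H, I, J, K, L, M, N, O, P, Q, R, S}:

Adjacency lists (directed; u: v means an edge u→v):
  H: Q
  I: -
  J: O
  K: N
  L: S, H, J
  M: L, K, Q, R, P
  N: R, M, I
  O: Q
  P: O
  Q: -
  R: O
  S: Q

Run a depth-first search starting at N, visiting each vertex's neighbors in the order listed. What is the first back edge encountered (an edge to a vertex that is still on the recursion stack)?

K→N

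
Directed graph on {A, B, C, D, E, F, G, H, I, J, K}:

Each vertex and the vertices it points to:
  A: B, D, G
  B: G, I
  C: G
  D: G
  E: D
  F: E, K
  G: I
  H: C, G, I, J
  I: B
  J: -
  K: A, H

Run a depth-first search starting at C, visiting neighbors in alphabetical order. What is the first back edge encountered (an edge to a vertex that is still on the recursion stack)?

DFS from C (visiting neighbors in alphabetical order); mark gray on enter, black on exit:
C gray
  G gray
    I gray
      B gray
        B→G: G is gray → back edge
First back edge: B → G.

B→G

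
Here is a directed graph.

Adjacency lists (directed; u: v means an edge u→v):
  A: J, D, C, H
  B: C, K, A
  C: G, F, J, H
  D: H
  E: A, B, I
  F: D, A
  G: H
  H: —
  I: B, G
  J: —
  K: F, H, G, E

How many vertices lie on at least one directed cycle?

A vertex is on a directed cycle iff it belongs to a strongly connected component of size ≥ 2 (or has a self-loop).
The vertices on cycles are {A, B, C, E, F, I, K} — 7 in total.

7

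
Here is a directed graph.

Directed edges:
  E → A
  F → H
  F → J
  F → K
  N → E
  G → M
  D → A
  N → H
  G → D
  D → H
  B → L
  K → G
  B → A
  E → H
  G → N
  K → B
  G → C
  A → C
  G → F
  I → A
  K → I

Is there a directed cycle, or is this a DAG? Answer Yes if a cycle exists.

Yes

DFS with white/gray/black marking, starting from B:
B gray
  A gray
    C gray
    C black
  A black
  L gray
  L black
B black
H gray
H black
E gray
  E→H: H black — skip
  E→A: A black — skip
E black
M gray
M black
N gray
  N→E: E black — skip
  N→H: H black — skip
N black
F gray
  F→H: H black — skip
  K gray
    I gray
      I→A: A black — skip
    I black
    K→B: B black — skip
    G gray
      D gray
        D→H: H black — skip
        D→A: A black — skip
      D black
      G→C: C black — skip
      G→M: M black — skip
      G→F: F is gray → back edge
Back edge found, so a cycle exists: F → K → G → F.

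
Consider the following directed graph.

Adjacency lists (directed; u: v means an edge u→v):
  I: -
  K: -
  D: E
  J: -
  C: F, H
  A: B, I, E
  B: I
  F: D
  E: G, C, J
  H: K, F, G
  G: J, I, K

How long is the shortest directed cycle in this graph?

4

For each vertex v, BFS finds the shortest path from v back to v.
The shortest such closed walk is E → C → F → D → E, length 4.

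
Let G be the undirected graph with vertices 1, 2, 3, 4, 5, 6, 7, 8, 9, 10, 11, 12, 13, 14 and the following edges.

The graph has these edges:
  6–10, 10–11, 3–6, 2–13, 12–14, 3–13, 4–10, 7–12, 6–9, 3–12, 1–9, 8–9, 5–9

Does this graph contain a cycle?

DFS, tracking each vertex's parent; an edge to a visited non-parent vertex closes a cycle.
Start from 2:
visit 2 (parent –)
  visit 13 (parent 2)
    13–2: parent, skip
    visit 3 (parent 13)
      visit 12 (parent 3)
        visit 7 (parent 12)
          7–12: parent, skip
        12–3: parent, skip
        visit 14 (parent 12)
          14–12: parent, skip
      visit 6 (parent 3)
        visit 10 (parent 6)
          10–6: parent, skip
          visit 4 (parent 10)
            4–10: parent, skip
          visit 11 (parent 10)
            11–10: parent, skip
        visit 9 (parent 6)
          9–6: parent, skip
          visit 5 (parent 9)
            5–9: parent, skip
          visit 8 (parent 9)
            8–9: parent, skip
          visit 1 (parent 9)
            1–9: parent, skip
        6–3: parent, skip
      3–13: parent, skip
No non-parent visited neighbor found — the graph is a forest.

No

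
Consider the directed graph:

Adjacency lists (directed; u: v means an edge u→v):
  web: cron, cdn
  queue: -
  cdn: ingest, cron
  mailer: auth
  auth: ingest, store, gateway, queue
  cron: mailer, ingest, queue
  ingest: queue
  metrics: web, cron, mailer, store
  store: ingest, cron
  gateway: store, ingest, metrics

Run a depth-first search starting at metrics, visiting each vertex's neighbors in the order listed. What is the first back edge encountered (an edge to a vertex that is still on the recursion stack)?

store->cron

DFS from metrics (visiting each vertex's neighbors in the order listed); mark gray on enter, black on exit:
metrics gray
  web gray
    cron gray
      mailer gray
        auth gray
          ingest gray
            queue gray
            queue black
          ingest black
          store gray
            store→ingest: ingest black — skip
            store→cron: cron is gray → back edge
First back edge: store → cron.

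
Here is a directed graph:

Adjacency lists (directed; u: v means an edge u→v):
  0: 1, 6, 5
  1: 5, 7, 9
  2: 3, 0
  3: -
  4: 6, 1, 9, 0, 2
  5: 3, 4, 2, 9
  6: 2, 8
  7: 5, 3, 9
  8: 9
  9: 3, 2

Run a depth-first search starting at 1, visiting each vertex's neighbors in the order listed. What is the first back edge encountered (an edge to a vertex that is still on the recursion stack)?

DFS from 1 (visiting each vertex's neighbors in the order listed); mark gray on enter, black on exit:
1 gray
  5 gray
    3 gray
    3 black
    4 gray
      6 gray
        2 gray
          2→3: 3 black — skip
          0 gray
            0→1: 1 is gray → back edge
First back edge: 0 → 1.

0→1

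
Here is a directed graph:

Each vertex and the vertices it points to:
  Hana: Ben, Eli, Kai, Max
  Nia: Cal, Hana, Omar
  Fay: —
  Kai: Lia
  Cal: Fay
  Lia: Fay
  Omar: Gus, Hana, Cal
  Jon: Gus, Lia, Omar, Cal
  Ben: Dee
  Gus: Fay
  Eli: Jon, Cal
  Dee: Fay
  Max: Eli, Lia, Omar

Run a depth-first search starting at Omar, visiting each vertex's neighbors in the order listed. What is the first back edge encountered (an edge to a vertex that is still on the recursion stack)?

Jon→Omar

DFS from Omar (visiting each vertex's neighbors in the order listed); mark gray on enter, black on exit:
Omar gray
  Gus gray
    Fay gray
    Fay black
  Gus black
  Hana gray
    Ben gray
      Dee gray
        Dee→Fay: Fay black — skip
      Dee black
    Ben black
    Eli gray
      Jon gray
        Jon→Gus: Gus black — skip
        Lia gray
          Lia→Fay: Fay black — skip
        Lia black
        Jon→Omar: Omar is gray → back edge
First back edge: Jon → Omar.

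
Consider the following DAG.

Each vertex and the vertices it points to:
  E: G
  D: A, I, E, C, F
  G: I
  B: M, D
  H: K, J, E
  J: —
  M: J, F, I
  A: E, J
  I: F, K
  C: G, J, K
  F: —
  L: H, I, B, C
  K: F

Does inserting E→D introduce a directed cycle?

Yes

Adding E→D creates a cycle iff D can already reach E.
Path from D: D → E.
So D → … → E → D is a cycle.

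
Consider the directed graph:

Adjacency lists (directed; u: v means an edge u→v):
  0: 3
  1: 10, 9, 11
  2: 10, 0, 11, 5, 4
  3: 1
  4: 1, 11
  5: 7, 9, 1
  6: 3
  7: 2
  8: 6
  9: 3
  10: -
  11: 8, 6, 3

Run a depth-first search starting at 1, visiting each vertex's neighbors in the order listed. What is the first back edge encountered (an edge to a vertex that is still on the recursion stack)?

3→1

DFS from 1 (visiting each vertex's neighbors in the order listed); mark gray on enter, black on exit:
1 gray
  10 gray
  10 black
  9 gray
    3 gray
      3→1: 1 is gray → back edge
First back edge: 3 → 1.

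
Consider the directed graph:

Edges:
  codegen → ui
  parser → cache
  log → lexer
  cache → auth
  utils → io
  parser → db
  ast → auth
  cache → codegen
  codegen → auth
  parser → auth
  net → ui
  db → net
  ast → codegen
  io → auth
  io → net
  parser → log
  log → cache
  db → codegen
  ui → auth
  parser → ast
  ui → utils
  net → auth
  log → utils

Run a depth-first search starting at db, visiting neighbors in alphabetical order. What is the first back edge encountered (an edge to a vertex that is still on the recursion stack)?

net→ui

DFS from db (visiting neighbors in alphabetical order); mark gray on enter, black on exit:
db gray
  codegen gray
    auth gray
    auth black
    ui gray
      ui→auth: auth black — skip
      utils gray
        io gray
          io→auth: auth black — skip
          net gray
            net→auth: auth black — skip
            net→ui: ui is gray → back edge
First back edge: net → ui.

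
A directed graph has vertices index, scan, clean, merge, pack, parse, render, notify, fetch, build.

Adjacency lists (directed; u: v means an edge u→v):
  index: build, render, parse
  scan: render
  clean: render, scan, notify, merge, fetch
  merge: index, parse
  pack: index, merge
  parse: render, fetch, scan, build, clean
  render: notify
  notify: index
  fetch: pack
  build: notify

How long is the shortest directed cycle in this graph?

3

For each vertex v, BFS finds the shortest path from v back to v.
The shortest such closed walk is parse → clean → merge → parse, length 3.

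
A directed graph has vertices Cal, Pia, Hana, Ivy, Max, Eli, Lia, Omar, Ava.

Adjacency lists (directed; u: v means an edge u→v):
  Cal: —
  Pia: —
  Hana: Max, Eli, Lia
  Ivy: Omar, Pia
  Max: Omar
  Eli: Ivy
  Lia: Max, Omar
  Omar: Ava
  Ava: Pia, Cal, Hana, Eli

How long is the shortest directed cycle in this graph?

4

For each vertex v, BFS finds the shortest path from v back to v.
The shortest such closed walk is Ava → Hana → Lia → Omar → Ava, length 4.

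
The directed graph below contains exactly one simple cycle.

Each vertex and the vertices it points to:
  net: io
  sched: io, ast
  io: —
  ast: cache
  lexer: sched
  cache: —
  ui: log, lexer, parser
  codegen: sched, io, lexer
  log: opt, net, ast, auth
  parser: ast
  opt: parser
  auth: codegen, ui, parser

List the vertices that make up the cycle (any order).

ui, log, auth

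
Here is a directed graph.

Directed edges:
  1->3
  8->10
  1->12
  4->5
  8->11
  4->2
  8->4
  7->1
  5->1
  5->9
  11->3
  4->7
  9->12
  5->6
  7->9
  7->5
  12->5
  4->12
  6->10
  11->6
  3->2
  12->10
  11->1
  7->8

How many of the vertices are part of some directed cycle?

7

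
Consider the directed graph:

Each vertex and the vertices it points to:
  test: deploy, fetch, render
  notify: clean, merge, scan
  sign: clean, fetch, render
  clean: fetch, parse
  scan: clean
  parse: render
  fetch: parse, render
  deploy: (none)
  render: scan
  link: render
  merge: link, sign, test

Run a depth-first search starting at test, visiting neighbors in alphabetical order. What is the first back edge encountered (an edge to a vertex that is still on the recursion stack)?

clean->fetch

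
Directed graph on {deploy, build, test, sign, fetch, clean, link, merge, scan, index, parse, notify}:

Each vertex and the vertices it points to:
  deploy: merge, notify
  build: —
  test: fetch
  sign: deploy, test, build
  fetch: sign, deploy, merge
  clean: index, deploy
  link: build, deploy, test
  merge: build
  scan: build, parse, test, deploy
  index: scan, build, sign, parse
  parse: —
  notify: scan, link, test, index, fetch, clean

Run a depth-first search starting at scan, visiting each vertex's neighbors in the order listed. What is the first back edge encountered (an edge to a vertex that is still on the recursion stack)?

notify→scan

DFS from scan (visiting each vertex's neighbors in the order listed); mark gray on enter, black on exit:
scan gray
  build gray
  build black
  parse gray
  parse black
  test gray
    fetch gray
      sign gray
        deploy gray
          merge gray
            merge→build: build black — skip
          merge black
          notify gray
            notify→scan: scan is gray → back edge
First back edge: notify → scan.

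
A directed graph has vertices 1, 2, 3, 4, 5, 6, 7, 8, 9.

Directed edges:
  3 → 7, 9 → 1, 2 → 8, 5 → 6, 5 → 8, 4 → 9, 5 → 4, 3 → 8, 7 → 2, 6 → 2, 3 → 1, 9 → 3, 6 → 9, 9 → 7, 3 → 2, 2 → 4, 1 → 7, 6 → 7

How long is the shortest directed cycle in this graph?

4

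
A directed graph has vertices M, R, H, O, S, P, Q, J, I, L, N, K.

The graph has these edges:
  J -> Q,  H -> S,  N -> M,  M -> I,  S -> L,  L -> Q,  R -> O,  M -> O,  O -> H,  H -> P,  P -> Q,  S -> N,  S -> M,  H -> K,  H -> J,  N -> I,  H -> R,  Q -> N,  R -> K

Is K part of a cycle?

No

K lies on a cycle iff there is a path from K back to itself.
Exploring from K, it never reaches itself; equivalently, its strongly connected component is a singleton.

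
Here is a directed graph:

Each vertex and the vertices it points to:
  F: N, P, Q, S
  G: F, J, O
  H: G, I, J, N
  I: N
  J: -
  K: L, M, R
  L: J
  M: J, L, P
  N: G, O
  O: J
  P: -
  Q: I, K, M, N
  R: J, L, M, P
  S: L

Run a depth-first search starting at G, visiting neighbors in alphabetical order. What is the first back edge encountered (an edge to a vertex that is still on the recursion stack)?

N->G

DFS from G (visiting neighbors in alphabetical order); mark gray on enter, black on exit:
G gray
  F gray
    N gray
      N→G: G is gray → back edge
First back edge: N → G.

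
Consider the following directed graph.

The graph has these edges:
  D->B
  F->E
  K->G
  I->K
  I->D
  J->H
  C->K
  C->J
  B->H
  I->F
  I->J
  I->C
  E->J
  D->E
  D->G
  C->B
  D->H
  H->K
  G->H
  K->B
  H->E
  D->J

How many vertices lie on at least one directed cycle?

A vertex is on a directed cycle iff it belongs to a strongly connected component of size ≥ 2 (or has a self-loop).
The vertices on cycles are {B, E, G, H, J, K} — 6 in total.

6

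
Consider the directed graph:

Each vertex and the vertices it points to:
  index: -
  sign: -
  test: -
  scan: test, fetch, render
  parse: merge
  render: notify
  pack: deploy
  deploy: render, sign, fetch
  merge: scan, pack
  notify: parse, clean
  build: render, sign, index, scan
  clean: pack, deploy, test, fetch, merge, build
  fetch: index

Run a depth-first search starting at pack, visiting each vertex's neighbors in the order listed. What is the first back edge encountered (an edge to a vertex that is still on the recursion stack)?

scan->render

DFS from pack (visiting each vertex's neighbors in the order listed); mark gray on enter, black on exit:
pack gray
  deploy gray
    render gray
      notify gray
        parse gray
          merge gray
            scan gray
              test gray
              test black
              fetch gray
                index gray
                index black
              fetch black
              scan→render: render is gray → back edge
First back edge: scan → render.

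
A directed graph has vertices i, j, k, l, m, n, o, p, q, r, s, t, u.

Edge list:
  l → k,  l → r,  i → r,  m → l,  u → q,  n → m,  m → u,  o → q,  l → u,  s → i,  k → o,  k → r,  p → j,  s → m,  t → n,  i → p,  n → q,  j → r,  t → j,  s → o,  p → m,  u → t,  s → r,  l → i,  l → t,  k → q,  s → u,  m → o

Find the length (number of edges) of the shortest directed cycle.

For each vertex v, BFS finds the shortest path from v back to v.
The shortest such closed walk is m → l → t → n → m, length 4.

4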